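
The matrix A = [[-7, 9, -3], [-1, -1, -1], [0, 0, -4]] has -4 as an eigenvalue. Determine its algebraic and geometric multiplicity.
algebraic multiplicity 3, geometric multiplicity 2

The characteristic polynomial is (x + 4)^3, so the factor x + 4 appears with exponent 3: the algebraic multiplicity is 3.

rank(A + 4I) = 1, so the eigenspace has dimension 3 - 1 = 2: the geometric multiplicity is 2.

Since 2 < 3, A is not diagonalizable.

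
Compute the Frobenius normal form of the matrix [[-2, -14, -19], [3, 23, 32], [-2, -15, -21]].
The invariant factors of A (the non-unit diagonal entries of the Smith normal form of xI - A over ℚ[x]) are x^3 - 3x - 1, each dividing the next. The characteristic polynomial is their product, x^3 - 3x - 1.

The rational canonical form is the block-diagonal matrix of companion matrices C(f_i):
R = [[0, 0, 1], [1, 0, 3], [0, 1, 0]].

Note the characteristic polynomial does not split into linear factors over ℚ, so A has no Jordan form over ℚ; the rational canonical form exists over any field.

R = [[0, 0, 1], [1, 0, 3], [0, 1, 0]]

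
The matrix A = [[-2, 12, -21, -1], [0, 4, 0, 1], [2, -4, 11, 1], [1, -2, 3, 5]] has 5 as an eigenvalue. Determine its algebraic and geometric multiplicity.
The characteristic polynomial is (x - 5)^2(x - 4)^2, so the factor x - 5 appears with exponent 2: the algebraic multiplicity is 2.

rank(A - 5I) = 3, so the eigenspace has dimension 4 - 3 = 1: the geometric multiplicity is 1.

Since 1 < 2, A is not diagonalizable.

algebraic multiplicity 2, geometric multiplicity 1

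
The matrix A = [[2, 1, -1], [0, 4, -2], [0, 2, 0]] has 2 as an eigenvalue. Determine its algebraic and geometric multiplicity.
algebraic multiplicity 3, geometric multiplicity 2

The characteristic polynomial is (x - 2)^3, so the factor x - 2 appears with exponent 3: the algebraic multiplicity is 3.

rank(A - 2I) = 1, so the eigenspace has dimension 3 - 1 = 2: the geometric multiplicity is 2.

Since 2 < 3, A is not diagonalizable.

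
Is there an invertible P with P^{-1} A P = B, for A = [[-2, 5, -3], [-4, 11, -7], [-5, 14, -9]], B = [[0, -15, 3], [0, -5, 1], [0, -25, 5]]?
No.

Both have characteristic polynomial x^3, but the minimal polynomial of A is x^3 while the minimal polynomial of B is x^2. The minimal polynomial is a similarity invariant, so A and B are not similar.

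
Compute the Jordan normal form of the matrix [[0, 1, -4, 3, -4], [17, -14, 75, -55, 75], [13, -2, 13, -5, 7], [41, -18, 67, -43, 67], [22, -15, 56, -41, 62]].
The characteristic polynomial is det(xI - A) = x^2(x - 6)^3, so the eigenvalues are 0 (algebraic multiplicity 2), 6 (algebraic multiplicity 3).

For λ = 0: rank(A) = 4, rank(A^2) = 3. The eigenspace has dimension 5 - 4 = 1, so there is 1 Jordan block; the rank sequence gives block sizes [2].

For λ = 6: rank(A - 6I) = 3, rank((A - 6I)^2) = 2. The eigenspace has dimension 5 - 3 = 2, so there are 2 Jordan blocks; the rank sequence gives block sizes [2, 1].

Assembling the blocks gives the Jordan form J above.

J = [[0, 1, 0, 0, 0], [0, 0, 0, 0, 0], [0, 0, 6, 1, 0], [0, 0, 0, 6, 0], [0, 0, 0, 0, 6]]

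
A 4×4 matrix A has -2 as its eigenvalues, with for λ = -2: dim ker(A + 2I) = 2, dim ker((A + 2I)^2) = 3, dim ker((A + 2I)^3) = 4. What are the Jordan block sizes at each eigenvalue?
λ = -2: successive nullity increments [2, 1, 1] count blocks of size ≥ k; block sizes are [3, 1].

Jordan blocks: (-2, 3), (-2, 1)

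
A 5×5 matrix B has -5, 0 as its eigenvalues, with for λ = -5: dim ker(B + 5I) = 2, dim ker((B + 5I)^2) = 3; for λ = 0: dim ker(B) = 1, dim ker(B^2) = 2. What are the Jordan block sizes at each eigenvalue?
λ = -5: successive nullity increments [2, 1] count blocks of size ≥ k; block sizes are [2, 1].
λ = 0: successive nullity increments [1, 1] count blocks of size ≥ k; block sizes are [2].

Jordan blocks: (-5, 2), (-5, 1), (0, 2)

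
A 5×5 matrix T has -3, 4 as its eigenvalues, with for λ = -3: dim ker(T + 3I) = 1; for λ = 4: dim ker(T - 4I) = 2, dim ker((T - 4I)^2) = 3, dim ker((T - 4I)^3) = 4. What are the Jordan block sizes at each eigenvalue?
Jordan blocks: (-3, 1), (4, 3), (4, 1)

λ = -3: successive nullity increments [1] count blocks of size ≥ k; block sizes are [1].
λ = 4: successive nullity increments [2, 1, 1] count blocks of size ≥ k; block sizes are [3, 1].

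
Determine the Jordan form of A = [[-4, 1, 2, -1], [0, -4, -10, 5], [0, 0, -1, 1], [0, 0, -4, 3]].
J = [[-4, 1, 0, 0], [0, -4, 0, 0], [0, 0, 1, 1], [0, 0, 0, 1]]

The characteristic polynomial is det(xI - A) = (x - 1)^2(x + 4)^2, so the eigenvalues are -4 (algebraic multiplicity 2), 1 (algebraic multiplicity 2).

For λ = -4: rank(A + 4I) = 3, rank((A + 4I)^2) = 2. The eigenspace has dimension 4 - 3 = 1, so there is 1 Jordan block; the rank sequence gives block sizes [2].

For λ = 1: rank(A - I) = 3, rank((A - I)^2) = 2. The eigenspace has dimension 4 - 3 = 1, so there is 1 Jordan block; the rank sequence gives block sizes [2].

Assembling the blocks gives the Jordan form J above.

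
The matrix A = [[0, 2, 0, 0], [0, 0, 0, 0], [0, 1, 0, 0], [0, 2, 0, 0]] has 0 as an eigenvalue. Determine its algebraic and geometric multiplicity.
algebraic multiplicity 4, geometric multiplicity 3

The characteristic polynomial is x^4, so the factor x appears with exponent 4: the algebraic multiplicity is 4.

rank(A) = 1, so the eigenspace has dimension 4 - 1 = 3: the geometric multiplicity is 3.

Since 3 < 4, A is not diagonalizable.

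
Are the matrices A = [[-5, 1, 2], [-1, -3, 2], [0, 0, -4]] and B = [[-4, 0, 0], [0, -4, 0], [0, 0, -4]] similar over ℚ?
No.

Both have characteristic polynomial (x + 4)^3, but the minimal polynomial of A is (x + 4)^2 while the minimal polynomial of B is x + 4. The minimal polynomial is a similarity invariant, so A and B are not similar.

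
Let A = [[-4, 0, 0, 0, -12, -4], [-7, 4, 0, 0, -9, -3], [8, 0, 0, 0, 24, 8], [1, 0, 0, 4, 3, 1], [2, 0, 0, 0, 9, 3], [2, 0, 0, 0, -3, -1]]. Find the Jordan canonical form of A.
The characteristic polynomial is det(xI - A) = x^3(x - 4)^3, so the eigenvalues are 0 (algebraic multiplicity 3), 4 (algebraic multiplicity 3).

For λ = 0: rank(A) = 4, rank(A^2) = 3. The eigenspace has dimension 6 - 4 = 2, so there are 2 Jordan blocks; the rank sequence gives block sizes [2, 1].

For λ = 4: rank(A - 4I) = 4, rank((A - 4I)^2) = 3. The eigenspace has dimension 6 - 4 = 2, so there are 2 Jordan blocks; the rank sequence gives block sizes [2, 1].

Assembling the blocks gives the Jordan form J above.

J = [[0, 1, 0, 0, 0, 0], [0, 0, 0, 0, 0, 0], [0, 0, 0, 0, 0, 0], [0, 0, 0, 4, 1, 0], [0, 0, 0, 0, 4, 0], [0, 0, 0, 0, 0, 4]]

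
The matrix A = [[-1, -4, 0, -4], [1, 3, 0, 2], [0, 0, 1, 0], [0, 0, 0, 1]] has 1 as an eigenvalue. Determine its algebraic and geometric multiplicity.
algebraic multiplicity 4, geometric multiplicity 3

The characteristic polynomial is (x - 1)^4, so the factor x - 1 appears with exponent 4: the algebraic multiplicity is 4.

rank(A - I) = 1, so the eigenspace has dimension 4 - 1 = 3: the geometric multiplicity is 3.

Since 3 < 4, A is not diagonalizable.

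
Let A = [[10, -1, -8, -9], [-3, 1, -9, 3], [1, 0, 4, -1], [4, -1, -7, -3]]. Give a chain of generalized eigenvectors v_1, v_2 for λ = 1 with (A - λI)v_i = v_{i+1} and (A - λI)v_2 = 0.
We seek v_1 ∈ ker((A - I)^2) \ ker(A - I), then set v_{i+1} = (A - I) v_i.

One such chain is v_1 = [[0, 1, 0, 0]]^T, v_2 = [[-1, 0, 0, -1]]^T. Check: (A - I) v_2 = [[0, 0, 0, 0]]^T = 0.

v_1 = [[0, 1, 0, 0]]^T, v_2 = [[-1, 0, 0, -1]]^T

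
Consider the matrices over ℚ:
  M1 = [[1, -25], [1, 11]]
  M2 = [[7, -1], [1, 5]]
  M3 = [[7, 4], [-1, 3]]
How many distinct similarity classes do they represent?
2 classes: {M1, M2}, {M3}

Characteristic polynomials: χ_{M1} = (x - 6)^2, χ_{M2} = (x - 6)^2, χ_{M3} = (x - 5)^2.

{M1, M2}: invariant factors (x - 6)^2.

{M3}: invariant factors (x - 5)^2.

Matrices are similar if and only if their invariant-factor lists agree; the partition into similarity classes is {M1, M2}, {M3}.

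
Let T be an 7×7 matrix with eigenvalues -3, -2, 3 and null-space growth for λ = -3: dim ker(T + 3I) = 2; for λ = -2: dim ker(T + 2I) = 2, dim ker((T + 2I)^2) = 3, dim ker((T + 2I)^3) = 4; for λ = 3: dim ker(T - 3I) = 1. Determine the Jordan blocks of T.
λ = -3: successive nullity increments [2] count blocks of size ≥ k; block sizes are [1, 1].
λ = -2: successive nullity increments [2, 1, 1] count blocks of size ≥ k; block sizes are [3, 1].
λ = 3: successive nullity increments [1] count blocks of size ≥ k; block sizes are [1].

Jordan blocks: (-3, 1), (-3, 1), (-2, 3), (-2, 1), (3, 1)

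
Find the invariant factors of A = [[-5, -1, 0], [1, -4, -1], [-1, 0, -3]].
(x + 4)^3

The Jordan structure of A has elementary divisors (x + 4)^3. Arranging the block sizes at each eigenvalue in decreasing order and taking row products gives the invariant factors.

Invariant factors (smallest first, each dividing the next): (x + 4)^3.

Check: the last factor (x + 4)^3 is the minimal polynomial, and the product (x + 4)^3 is the characteristic polynomial.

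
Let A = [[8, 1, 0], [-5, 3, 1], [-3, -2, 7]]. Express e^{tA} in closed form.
A has Jordan form J = [[6, 1, 0], [0, 6, 1], [0, 0, 6]] with A = PJP^{-1}, so e^{tA} = P e^{tJ} P^{-1}.

For a Jordan block J_k(λ), e^{tJ_k(λ)} = e^{λt} · (I + tN + t^2 N^2/2! + ... + t^{k-1} N^{k-1}/(k-1)!) where N is the nilpotent superdiagonal part.

Assembling the blocks and conjugating back gives the entries of e^{tA} as shown above.

e^{tA} = [[(-t^2 + 4*t + 2)*e^{6*t}/2, t*(2 - t)*e^{6*t}/2, t^2*e^{6*t}/2], [t*(t - 5)*e^{6*t}, (t^2 - 3*t + 1)*e^{6*t}, t*(1 - t)*e^{6*t}], [t*(t - 6)*e^{6*t}/2, t*(t - 4)*e^{6*t}/2, (-t^2/2 + t + 1)*e^{6*t}]]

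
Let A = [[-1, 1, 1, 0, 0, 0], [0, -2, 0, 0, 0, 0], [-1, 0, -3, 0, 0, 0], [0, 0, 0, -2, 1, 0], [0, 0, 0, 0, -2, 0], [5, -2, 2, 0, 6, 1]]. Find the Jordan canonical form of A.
J = [[-2, 1, 0, 0, 0, 0], [0, -2, 1, 0, 0, 0], [0, 0, -2, 0, 0, 0], [0, 0, 0, -2, 1, 0], [0, 0, 0, 0, -2, 0], [0, 0, 0, 0, 0, 1]]

The characteristic polynomial is det(xI - A) = (x - 1)(x + 2)^5, so the eigenvalues are -2 (algebraic multiplicity 5), 1 (algebraic multiplicity 1).

For λ = -2: rank(A + 2I) = 4, rank((A + 2I)^2) = 2, rank((A + 2I)^3) = 1. The eigenspace has dimension 6 - 4 = 2, so there are 2 Jordan blocks; the rank sequence gives block sizes [3, 2].

For λ = 1: algebraic multiplicity 1 gives one 1×1 block.

Assembling the blocks gives the Jordan form J above.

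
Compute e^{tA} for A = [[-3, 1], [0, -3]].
e^{tA} = [[e^{-3*t}, t*e^{-3*t}], [0, e^{-3*t}]]

A has Jordan form J = [[-3, 1], [0, -3]] with A = PJP^{-1}, so e^{tA} = P e^{tJ} P^{-1}.

For a Jordan block J_k(λ), e^{tJ_k(λ)} = e^{λt} · (I + tN + t^2 N^2/2! + ... + t^{k-1} N^{k-1}/(k-1)!) where N is the nilpotent superdiagonal part.

Assembling the blocks and conjugating back gives the entries of e^{tA} as shown above.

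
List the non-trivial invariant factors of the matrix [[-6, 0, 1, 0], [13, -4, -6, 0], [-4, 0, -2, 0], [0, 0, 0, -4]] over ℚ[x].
x + 4, (x + 4)^3

The Jordan structure of A has elementary divisors (x + 4)^3, (x + 4). Arranging the block sizes at each eigenvalue in decreasing order and taking row products gives the invariant factors.

Invariant factors (smallest first, each dividing the next): x + 4, (x + 4)^3.

Check: the last factor (x + 4)^3 is the minimal polynomial, and the product (x + 4)^4 is the characteristic polynomial.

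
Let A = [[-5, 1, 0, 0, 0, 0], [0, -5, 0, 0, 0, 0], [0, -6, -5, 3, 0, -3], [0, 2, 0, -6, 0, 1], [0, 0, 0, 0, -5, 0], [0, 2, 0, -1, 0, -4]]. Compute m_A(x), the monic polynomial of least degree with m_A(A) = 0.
The characteristic polynomial factors as (x + 5)^6. The minimal polynomial is ∏(x - λ)^{k_λ} where k_λ is the size of the largest Jordan block at λ.

For λ = -5: rank(A + 5I) = 2, and the largest Jordan block has size 2 (the smallest k with rank((A + 5I)^k) = rank((A + 5I)^(k+1))).

So m_A(x) = (x + 5)^2.

m_A(x) = (x + 5)^2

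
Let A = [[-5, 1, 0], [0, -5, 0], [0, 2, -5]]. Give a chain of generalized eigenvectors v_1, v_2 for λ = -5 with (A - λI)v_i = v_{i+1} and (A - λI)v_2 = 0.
We seek v_1 ∈ ker((A + 5I)^2) \ ker(A + 5I), then set v_{i+1} = (A + 5I) v_i.

One such chain is v_1 = [[0, 1, 1]]^T, v_2 = [[1, 0, 2]]^T. Check: (A + 5I) v_2 = [[0, 0, 0]]^T = 0.

v_1 = [[0, 1, 1]]^T, v_2 = [[1, 0, 2]]^T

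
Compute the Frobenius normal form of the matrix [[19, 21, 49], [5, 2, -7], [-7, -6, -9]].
R = [[0, 0, 50], [1, 0, -45], [0, 1, 12]]

The invariant factors of A (the non-unit diagonal entries of the Smith normal form of xI - A over ℚ[x]) are (x - 5)^2(x - 2), each dividing the next. The characteristic polynomial is their product, (x - 5)^2(x - 2).

The rational canonical form is the block-diagonal matrix of companion matrices C(f_i):
R = [[0, 0, 50], [1, 0, -45], [0, 1, 12]].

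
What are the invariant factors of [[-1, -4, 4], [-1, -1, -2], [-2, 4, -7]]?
The Jordan structure of A has elementary divisors (x + 3)^2, (x + 3). Arranging the block sizes at each eigenvalue in decreasing order and taking row products gives the invariant factors.

Invariant factors (smallest first, each dividing the next): x + 3, (x + 3)^2.

Check: the last factor (x + 3)^2 is the minimal polynomial, and the product (x + 3)^3 is the characteristic polynomial.

x + 3, (x + 3)^2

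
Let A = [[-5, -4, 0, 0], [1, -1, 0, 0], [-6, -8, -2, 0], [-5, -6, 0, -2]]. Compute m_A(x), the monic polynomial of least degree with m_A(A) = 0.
m_A(x) = (x + 2)(x + 3)^2

The characteristic polynomial factors as (x + 2)^2(x + 3)^2. The minimal polynomial is ∏(x - λ)^{k_λ} where k_λ is the size of the largest Jordan block at λ.

For λ = -3: rank(A + 3I) = 3, and the largest Jordan block has size 2 (the smallest k with rank((A + 3I)^k) = rank((A + 3I)^(k+1))).
For λ = -2: rank(A + 2I) = 2, and the largest Jordan block has size 1 (the smallest k with rank((A + 2I)^k) = rank((A + 2I)^(k+1))).

So m_A(x) = (x + 2)(x + 3)^2.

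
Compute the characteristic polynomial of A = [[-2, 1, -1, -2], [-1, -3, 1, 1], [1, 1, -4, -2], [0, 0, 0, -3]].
xI - A = [[x + 2, -1, 1, 2], [1, x + 3, -1, -1], [-1, -1, x + 4, 2], [0, 0, 0, x + 3]].

Expanding det(xI - A) along the first row:
det(xI - A) = + (x + 2)·det([[x + 3, -1, -1], [-1, x + 4, 2], [0, 0, x + 3]]) - (-1)·det([[1, -1, -1], [-1, x + 4, 2], [0, 0, x + 3]]) + (1)·det([[1, x + 3, -1], [-1, -1, 2], [0, 0, x + 3]]) - (2)·det([[1, x + 3, -1], [-1, -1, x + 4], [0, 0, 0]]).

Evaluating gives χ_A(x) = x^4 + 12x^3 + 54x^2 + 108x + 81 = (x + 3)^4.

χ_A(x) = (x + 3)^4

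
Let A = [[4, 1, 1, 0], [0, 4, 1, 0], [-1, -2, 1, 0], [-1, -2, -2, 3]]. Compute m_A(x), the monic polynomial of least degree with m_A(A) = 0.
The characteristic polynomial factors as (x - 3)^4. The minimal polynomial is ∏(x - λ)^{k_λ} where k_λ is the size of the largest Jordan block at λ.

For λ = 3: rank(A - 3I) = 2, and the largest Jordan block has size 3 (the smallest k with rank((A - 3I)^k) = rank((A - 3I)^(k+1))).

So m_A(x) = (x - 3)^3.

m_A(x) = (x - 3)^3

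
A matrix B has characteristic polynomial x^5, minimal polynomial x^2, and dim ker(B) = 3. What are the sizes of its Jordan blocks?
λ = 0: algebraic multiplicity 5 (exponent in χ_B), largest block size 2 (exponent in m_B), 3 blocks (geometric multiplicity). These force block sizes [2, 2, 1].

Jordan blocks: (0, 2), (0, 2), (0, 1)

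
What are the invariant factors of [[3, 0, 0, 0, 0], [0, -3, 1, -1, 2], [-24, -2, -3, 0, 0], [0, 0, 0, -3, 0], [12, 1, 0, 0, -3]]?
The Jordan structure of A has elementary divisors (x + 3)^3, (x + 3), (x - 3). Arranging the block sizes at each eigenvalue in decreasing order and taking row products gives the invariant factors.

Invariant factors (smallest first, each dividing the next): x + 3, (x - 3)(x + 3)^3.

Check: the last factor (x - 3)(x + 3)^3 is the minimal polynomial, and the product (x - 3)(x + 3)^4 is the characteristic polynomial.

x + 3, (x - 3)(x + 3)^3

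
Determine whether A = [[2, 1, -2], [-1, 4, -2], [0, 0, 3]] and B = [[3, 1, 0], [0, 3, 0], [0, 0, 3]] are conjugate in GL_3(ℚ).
Two matrices over a field are similar if and only if they have the same invariant factors.

Both A and B have characteristic polynomial (x - 3)^3 and minimal polynomial (x - 3)^2. Computing further, both have invariant factors x - 3, (x - 3)^2. Hence A and B are similar.

Yes.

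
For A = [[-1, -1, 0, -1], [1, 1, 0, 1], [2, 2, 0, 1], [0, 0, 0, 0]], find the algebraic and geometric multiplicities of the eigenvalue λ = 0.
algebraic multiplicity 4, geometric multiplicity 2

The characteristic polynomial is x^4, so the factor x appears with exponent 4: the algebraic multiplicity is 4.

rank(A) = 2, so the eigenspace has dimension 4 - 2 = 2: the geometric multiplicity is 2.

Since 2 < 4, A is not diagonalizable.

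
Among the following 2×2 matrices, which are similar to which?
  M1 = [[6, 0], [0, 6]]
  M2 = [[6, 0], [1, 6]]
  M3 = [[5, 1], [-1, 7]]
Characteristic polynomials: χ_{M1} = (x - 6)^2, χ_{M2} = (x - 6)^2, χ_{M3} = (x - 6)^2.

{M1}: invariant factors x - 6, x - 6.

{M2, M3}: invariant factors (x - 6)^2.

Matrices are similar if and only if their invariant-factor lists agree; the partition into similarity classes is {M1}, {M2, M3}.

2 classes: {M1}, {M2, M3}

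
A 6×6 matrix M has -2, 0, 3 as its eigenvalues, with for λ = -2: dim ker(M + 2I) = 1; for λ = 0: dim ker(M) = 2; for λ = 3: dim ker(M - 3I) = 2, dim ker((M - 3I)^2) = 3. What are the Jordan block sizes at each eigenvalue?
Jordan blocks: (-2, 1), (0, 1), (0, 1), (3, 2), (3, 1)

λ = -2: successive nullity increments [1] count blocks of size ≥ k; block sizes are [1].
λ = 0: successive nullity increments [2] count blocks of size ≥ k; block sizes are [1, 1].
λ = 3: successive nullity increments [2, 1] count blocks of size ≥ k; block sizes are [2, 1].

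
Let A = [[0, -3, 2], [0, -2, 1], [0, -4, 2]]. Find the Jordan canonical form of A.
J = [[0, 1, 0], [0, 0, 1], [0, 0, 0]]

The characteristic polynomial is det(xI - A) = x^3, so the eigenvalues are 0 (algebraic multiplicity 3).

For λ = 0: rank(A) = 2, rank(A^2) = 1, rank(A^3) = 0. The eigenspace has dimension 3 - 2 = 1, so there is 1 Jordan block; the rank sequence gives block sizes [3].

Assembling the blocks gives the Jordan form J above.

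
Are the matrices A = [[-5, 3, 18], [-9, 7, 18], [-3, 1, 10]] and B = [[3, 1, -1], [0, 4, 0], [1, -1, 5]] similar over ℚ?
Two matrices over a field are similar if and only if they have the same invariant factors.

Both A and B have characteristic polynomial (x - 4)^3 and minimal polynomial (x - 4)^2. Computing further, both have invariant factors x - 4, (x - 4)^2. Hence A and B are similar.

Yes.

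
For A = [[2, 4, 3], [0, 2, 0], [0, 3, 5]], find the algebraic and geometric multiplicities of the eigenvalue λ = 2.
The characteristic polynomial is (x - 5)(x - 2)^2, so the factor x - 2 appears with exponent 2: the algebraic multiplicity is 2.

rank(A - 2I) = 2, so the eigenspace has dimension 3 - 2 = 1: the geometric multiplicity is 1.

Since 1 < 2, A is not diagonalizable.

algebraic multiplicity 2, geometric multiplicity 1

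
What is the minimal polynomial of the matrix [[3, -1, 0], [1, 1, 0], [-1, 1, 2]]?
The characteristic polynomial factors as (x - 2)^3. The minimal polynomial is ∏(x - λ)^{k_λ} where k_λ is the size of the largest Jordan block at λ.

For λ = 2: rank(A - 2I) = 1, and the largest Jordan block has size 2 (the smallest k with rank((A - 2I)^k) = rank((A - 2I)^(k+1))).

So m_A(x) = (x - 2)^2.

m_A(x) = (x - 2)^2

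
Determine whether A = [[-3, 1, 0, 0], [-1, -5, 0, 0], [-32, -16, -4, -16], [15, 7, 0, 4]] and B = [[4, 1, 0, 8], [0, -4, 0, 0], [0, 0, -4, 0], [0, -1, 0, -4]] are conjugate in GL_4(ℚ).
Two matrices over a field are similar if and only if they have the same invariant factors.

Both A and B have characteristic polynomial (x - 4)(x + 4)^3 and minimal polynomial (x - 4)(x + 4)^2. Computing further, both have invariant factors x + 4, (x - 4)(x + 4)^2. Hence A and B are similar.

Yes.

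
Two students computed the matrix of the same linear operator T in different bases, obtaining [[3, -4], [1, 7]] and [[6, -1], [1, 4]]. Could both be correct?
Two matrices over a field are similar if and only if they have the same invariant factors.

Both A and B have characteristic polynomial (x - 5)^2 and minimal polynomial (x - 5)^2. Computing further, both have invariant factors (x - 5)^2. Hence A and B are similar.

Yes.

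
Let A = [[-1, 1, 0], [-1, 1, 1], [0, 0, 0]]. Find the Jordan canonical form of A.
J = [[0, 1, 0], [0, 0, 1], [0, 0, 0]]

The characteristic polynomial is det(xI - A) = x^3, so the eigenvalues are 0 (algebraic multiplicity 3).

For λ = 0: rank(A) = 2, rank(A^2) = 1, rank(A^3) = 0. The eigenspace has dimension 3 - 2 = 1, so there is 1 Jordan block; the rank sequence gives block sizes [3].

Assembling the blocks gives the Jordan form J above.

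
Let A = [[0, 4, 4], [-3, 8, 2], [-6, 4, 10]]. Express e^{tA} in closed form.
e^{tA} = [[(1 - 6*t)*e^{6*t}, 4*t*e^{6*t}, 4*t*e^{6*t}], [-3*t*e^{6*t}, (2*t + 1)*e^{6*t}, 2*t*e^{6*t}], [-6*t*e^{6*t}, 4*t*e^{6*t}, (4*t + 1)*e^{6*t}]]

A has Jordan form J = [[6, 1, 0], [0, 6, 0], [0, 0, 6]] with A = PJP^{-1}, so e^{tA} = P e^{tJ} P^{-1}.

For a Jordan block J_k(λ), e^{tJ_k(λ)} = e^{λt} · (I + tN + t^2 N^2/2! + ... + t^{k-1} N^{k-1}/(k-1)!) where N is the nilpotent superdiagonal part.

Assembling the blocks and conjugating back gives the entries of e^{tA} as shown above.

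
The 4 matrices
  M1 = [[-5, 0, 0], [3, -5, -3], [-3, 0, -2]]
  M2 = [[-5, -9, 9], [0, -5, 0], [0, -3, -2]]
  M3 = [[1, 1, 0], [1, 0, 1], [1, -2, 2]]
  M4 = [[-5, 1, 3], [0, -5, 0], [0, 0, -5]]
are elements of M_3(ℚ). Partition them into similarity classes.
3 classes: {M1, M2}, {M3}, {M4}

Characteristic polynomials: χ_{M1} = (x + 2)(x + 5)^2, χ_{M2} = (x + 2)(x + 5)^2, χ_{M3} = (x - 1)^3, χ_{M4} = (x + 5)^3.

{M1, M2}: invariant factors x + 5, (x + 2)(x + 5).

{M3}: invariant factors (x - 1)^3.

{M4}: invariant factors x + 5, (x + 5)^2.

Matrices are similar if and only if their invariant-factor lists agree; the partition into similarity classes is {M1, M2}, {M3}, {M4}.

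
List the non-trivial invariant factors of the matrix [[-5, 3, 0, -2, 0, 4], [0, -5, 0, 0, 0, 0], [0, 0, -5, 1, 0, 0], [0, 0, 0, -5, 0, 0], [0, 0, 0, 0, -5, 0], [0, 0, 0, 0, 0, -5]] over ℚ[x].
The Jordan structure of A has elementary divisors (x + 5)^2, (x + 5)^2, (x + 5), (x + 5). Arranging the block sizes at each eigenvalue in decreasing order and taking row products gives the invariant factors.

Invariant factors (smallest first, each dividing the next): x + 5, x + 5, (x + 5)^2, (x + 5)^2.

Check: the last factor (x + 5)^2 is the minimal polynomial, and the product (x + 5)^6 is the characteristic polynomial.

x + 5, x + 5, (x + 5)^2, (x + 5)^2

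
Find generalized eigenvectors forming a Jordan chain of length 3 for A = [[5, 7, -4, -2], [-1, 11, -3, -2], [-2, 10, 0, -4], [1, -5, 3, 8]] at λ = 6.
We seek v_1 ∈ ker((A - 6I)^3) \ ker((A - 6I)^2), then set v_{i+1} = (A - 6I) v_i.

One such chain is v_1 = [[-2, 0, 1, -1]]^T, v_2 = [[0, 1, 2, -1]]^T, v_3 = [[1, 1, 2, -1]]^T. Check: (A - 6I) v_3 = [[0, 0, 0, 0]]^T = 0.

v_1 = [[-2, 0, 1, -1]]^T, v_2 = [[0, 1, 2, -1]]^T, v_3 = [[1, 1, 2, -1]]^T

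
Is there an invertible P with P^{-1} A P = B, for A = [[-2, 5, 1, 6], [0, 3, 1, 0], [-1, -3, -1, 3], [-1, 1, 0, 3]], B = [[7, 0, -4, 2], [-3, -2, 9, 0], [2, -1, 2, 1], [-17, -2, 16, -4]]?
No.

Both have characteristic polynomial x(x - 1)^3, but the minimal polynomial of A is x(x - 1)^3 while the minimal polynomial of B is x(x - 1)^2. The minimal polynomial is a similarity invariant, so A and B are not similar.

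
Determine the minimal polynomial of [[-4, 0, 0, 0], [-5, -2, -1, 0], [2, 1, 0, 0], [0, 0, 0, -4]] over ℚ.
m_A(x) = (x + 1)^2(x + 4)

The characteristic polynomial factors as (x + 1)^2(x + 4)^2. The minimal polynomial is ∏(x - λ)^{k_λ} where k_λ is the size of the largest Jordan block at λ.

For λ = -4: rank(A + 4I) = 2, and the largest Jordan block has size 1 (the smallest k with rank((A + 4I)^k) = rank((A + 4I)^(k+1))).
For λ = -1: rank(A + I) = 3, and the largest Jordan block has size 2 (the smallest k with rank((A + I)^k) = rank((A + I)^(k+1))).

So m_A(x) = (x + 1)^2(x + 4).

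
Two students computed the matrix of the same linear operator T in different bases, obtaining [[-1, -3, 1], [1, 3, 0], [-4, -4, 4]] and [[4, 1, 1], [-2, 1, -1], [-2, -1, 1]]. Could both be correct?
Both have characteristic polynomial (x - 2)^3, but the minimal polynomial of A is (x - 2)^3 while the minimal polynomial of B is (x - 2)^2. The minimal polynomial is a similarity invariant, so A and B are not similar.

No.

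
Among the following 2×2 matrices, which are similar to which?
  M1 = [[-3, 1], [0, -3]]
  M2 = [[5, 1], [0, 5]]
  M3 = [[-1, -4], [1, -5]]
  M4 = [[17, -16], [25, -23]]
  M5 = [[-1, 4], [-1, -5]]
Characteristic polynomials: χ_{M1} = (x + 3)^2, χ_{M2} = (x - 5)^2, χ_{M3} = (x + 3)^2, χ_{M4} = (x + 3)^2, χ_{M5} = (x + 3)^2.

{M1, M3, M4, M5}: invariant factors (x + 3)^2.

{M2}: invariant factors (x - 5)^2.

Matrices are similar if and only if their invariant-factor lists agree; the partition into similarity classes is {M1, M3, M4, M5}, {M2}.

2 classes: {M1, M3, M4, M5}, {M2}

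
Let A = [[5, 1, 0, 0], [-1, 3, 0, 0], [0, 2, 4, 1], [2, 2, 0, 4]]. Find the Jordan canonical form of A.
The characteristic polynomial is det(xI - A) = (x - 4)^4, so the eigenvalues are 4 (algebraic multiplicity 4).

For λ = 4: rank(A - 4I) = 2, rank((A - 4I)^2) = 0. The eigenspace has dimension 4 - 2 = 2, so there are 2 Jordan blocks; the rank sequence gives block sizes [2, 2].

Assembling the blocks gives the Jordan form J above.

J = [[4, 1, 0, 0], [0, 4, 0, 0], [0, 0, 4, 1], [0, 0, 0, 4]]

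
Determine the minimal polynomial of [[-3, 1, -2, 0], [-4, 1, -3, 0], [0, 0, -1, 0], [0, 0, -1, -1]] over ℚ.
The characteristic polynomial factors as (x + 1)^4. The minimal polynomial is ∏(x - λ)^{k_λ} where k_λ is the size of the largest Jordan block at λ.

For λ = -1: rank(A + I) = 2, and the largest Jordan block has size 3 (the smallest k with rank((A + I)^k) = rank((A + I)^(k+1))).

So m_A(x) = (x + 1)^3.

m_A(x) = (x + 1)^3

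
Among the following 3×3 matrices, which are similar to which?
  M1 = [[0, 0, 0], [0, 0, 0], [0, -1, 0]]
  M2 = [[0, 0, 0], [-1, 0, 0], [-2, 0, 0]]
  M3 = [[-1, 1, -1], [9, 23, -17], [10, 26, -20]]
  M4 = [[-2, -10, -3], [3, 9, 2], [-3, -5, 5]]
3 classes: {M1, M2}, {M3}, {M4}

Characteristic polynomials: χ_{M1} = x^3, χ_{M2} = x^3, χ_{M3} = (x - 6)(x + 2)^2, χ_{M4} = (x - 4)^3.

{M1, M2}: invariant factors x, x^2.

{M3}: invariant factors (x - 6)(x + 2)^2.

{M4}: invariant factors (x - 4)^3.

Matrices are similar if and only if their invariant-factor lists agree; the partition into similarity classes is {M1, M2}, {M3}, {M4}.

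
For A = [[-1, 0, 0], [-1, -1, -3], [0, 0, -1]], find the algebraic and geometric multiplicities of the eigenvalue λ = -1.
The characteristic polynomial is (x + 1)^3, so the factor x + 1 appears with exponent 3: the algebraic multiplicity is 3.

rank(A + I) = 1, so the eigenspace has dimension 3 - 1 = 2: the geometric multiplicity is 2.

Since 2 < 3, A is not diagonalizable.

algebraic multiplicity 3, geometric multiplicity 2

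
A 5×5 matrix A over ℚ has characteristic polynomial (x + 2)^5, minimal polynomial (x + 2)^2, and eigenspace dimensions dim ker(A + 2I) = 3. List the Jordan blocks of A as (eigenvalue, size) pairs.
λ = -2: algebraic multiplicity 5 (exponent in χ_A), largest block size 2 (exponent in m_A), 3 blocks (geometric multiplicity). These force block sizes [2, 2, 1].

Jordan blocks: (-2, 2), (-2, 2), (-2, 1)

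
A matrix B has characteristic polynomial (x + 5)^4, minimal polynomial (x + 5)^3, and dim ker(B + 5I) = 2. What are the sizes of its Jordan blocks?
Jordan blocks: (-5, 3), (-5, 1)

λ = -5: algebraic multiplicity 4 (exponent in χ_B), largest block size 3 (exponent in m_B), 2 blocks (geometric multiplicity). These force block sizes [3, 1].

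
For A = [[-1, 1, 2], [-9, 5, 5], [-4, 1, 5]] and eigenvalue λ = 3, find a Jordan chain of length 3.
We seek v_1 ∈ ker((A - 3I)^3) \ ker((A - 3I)^2), then set v_{i+1} = (A - 3I) v_i.

One such chain is v_1 = [[0, -2, 1]]^T, v_2 = [[0, 1, 0]]^T, v_3 = [[1, 2, 1]]^T. Check: (A - 3I) v_3 = [[0, 0, 0]]^T = 0.

v_1 = [[0, -2, 1]]^T, v_2 = [[0, 1, 0]]^T, v_3 = [[1, 2, 1]]^T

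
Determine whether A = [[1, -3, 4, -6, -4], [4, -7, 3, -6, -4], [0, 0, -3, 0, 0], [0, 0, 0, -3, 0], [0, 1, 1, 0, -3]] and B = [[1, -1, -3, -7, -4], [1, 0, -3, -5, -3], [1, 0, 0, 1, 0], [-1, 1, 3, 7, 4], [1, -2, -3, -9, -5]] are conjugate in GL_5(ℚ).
trace(A) = -15 but trace(B) = 3. The trace is a similarity invariant, so A and B are not similar.

No.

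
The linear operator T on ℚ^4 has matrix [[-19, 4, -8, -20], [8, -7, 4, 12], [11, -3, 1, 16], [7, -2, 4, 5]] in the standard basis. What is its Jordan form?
J = [[-5, 1, 0, 0], [0, -5, 0, 0], [0, 0, -5, 1], [0, 0, 0, -5]]

The characteristic polynomial is det(xI - A) = (x + 5)^4, so the eigenvalues are -5 (algebraic multiplicity 4).

For λ = -5: rank(A + 5I) = 2, rank((A + 5I)^2) = 0. The eigenspace has dimension 4 - 2 = 2, so there are 2 Jordan blocks; the rank sequence gives block sizes [2, 2].

Assembling the blocks gives the Jordan form J above.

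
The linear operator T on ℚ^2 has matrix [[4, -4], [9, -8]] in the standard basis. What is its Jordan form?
The characteristic polynomial is det(xI - A) = (x + 2)^2, so the eigenvalues are -2 (algebraic multiplicity 2).

For λ = -2: rank(A + 2I) = 1, rank((A + 2I)^2) = 0. The eigenspace has dimension 2 - 1 = 1, so there is 1 Jordan block; the rank sequence gives block sizes [2].

Assembling the blocks gives the Jordan form J above.

J = [[-2, 1], [0, -2]]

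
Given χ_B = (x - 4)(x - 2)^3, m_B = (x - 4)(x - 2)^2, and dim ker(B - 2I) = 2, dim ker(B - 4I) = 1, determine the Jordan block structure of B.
Jordan blocks: (2, 2), (2, 1), (4, 1)

λ = 2: algebraic multiplicity 3 (exponent in χ_B), largest block size 2 (exponent in m_B), 2 blocks (geometric multiplicity). These force block sizes [2, 1].
λ = 4: algebraic multiplicity 1 (exponent in χ_B), largest block size 1 (exponent in m_B), 1 block (geometric multiplicity). This forces block sizes [1].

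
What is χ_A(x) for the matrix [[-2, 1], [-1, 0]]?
xI - A = [[x + 2, -1], [1, x]].

Expanding det(xI - A) along the first row:
det(xI - A) = + (x + 2)·det([[x]]) - (-1)·det([[1]]).

Evaluating gives χ_A(x) = x^2 + 2x + 1 = (x + 1)^2.

χ_A(x) = (x + 1)^2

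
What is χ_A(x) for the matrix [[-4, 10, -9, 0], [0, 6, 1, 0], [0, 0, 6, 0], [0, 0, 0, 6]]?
xI - A = [[x + 4, -10, 9, 0], [0, x - 6, -1, 0], [0, 0, x - 6, 0], [0, 0, 0, x - 6]].

Expanding det(xI - A) along the first row:
det(xI - A) = + (x + 4)·det([[x - 6, -1, 0], [0, x - 6, 0], [0, 0, x - 6]]) - (-10)·det([[0, -1, 0], [0, x - 6, 0], [0, 0, x - 6]]) + (9)·det([[0, x - 6, 0], [0, 0, 0], [0, 0, x - 6]]) - (0)·det([[0, x - 6, -1], [0, 0, x - 6], [0, 0, 0]]).

Evaluating gives χ_A(x) = x^4 - 14x^3 + 36x^2 + 216x - 864 = (x - 6)^3(x + 4).

χ_A(x) = (x - 6)^3(x + 4)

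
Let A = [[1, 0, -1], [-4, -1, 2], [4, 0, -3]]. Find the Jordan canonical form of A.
J = [[-1, 1, 0], [0, -1, 0], [0, 0, -1]]

The characteristic polynomial is det(xI - A) = (x + 1)^3, so the eigenvalues are -1 (algebraic multiplicity 3).

For λ = -1: rank(A + I) = 1, rank((A + I)^2) = 0. The eigenspace has dimension 3 - 1 = 2, so there are 2 Jordan blocks; the rank sequence gives block sizes [2, 1].

Assembling the blocks gives the Jordan form J above.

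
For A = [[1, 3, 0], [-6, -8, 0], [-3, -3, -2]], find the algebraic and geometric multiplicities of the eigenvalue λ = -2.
algebraic multiplicity 2, geometric multiplicity 2

The characteristic polynomial is (x + 2)^2(x + 5), so the factor x + 2 appears with exponent 2: the algebraic multiplicity is 2.

rank(A + 2I) = 1, so the eigenspace has dimension 3 - 1 = 2: the geometric multiplicity is 2.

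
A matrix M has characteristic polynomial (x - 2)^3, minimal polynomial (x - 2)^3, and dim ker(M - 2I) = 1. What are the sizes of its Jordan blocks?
Jordan blocks: (2, 3)

λ = 2: algebraic multiplicity 3 (exponent in χ_M), largest block size 3 (exponent in m_M), 1 block (geometric multiplicity). This forces block sizes [3].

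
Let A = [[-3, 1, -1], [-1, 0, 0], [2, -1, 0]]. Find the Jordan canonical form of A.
J = [[-1, 1, 0], [0, -1, 1], [0, 0, -1]]

The characteristic polynomial is det(xI - A) = (x + 1)^3, so the eigenvalues are -1 (algebraic multiplicity 3).

For λ = -1: rank(A + I) = 2, rank((A + I)^2) = 1, rank((A + I)^3) = 0. The eigenspace has dimension 3 - 2 = 1, so there is 1 Jordan block; the rank sequence gives block sizes [3].

Assembling the blocks gives the Jordan form J above.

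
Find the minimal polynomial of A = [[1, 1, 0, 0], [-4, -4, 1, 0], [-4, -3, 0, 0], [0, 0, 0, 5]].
m_A(x) = (x - 5)(x + 1)^3

The characteristic polynomial factors as (x - 5)(x + 1)^3. The minimal polynomial is ∏(x - λ)^{k_λ} where k_λ is the size of the largest Jordan block at λ.

For λ = -1: rank(A + I) = 3, and the largest Jordan block has size 3 (the smallest k with rank((A + I)^k) = rank((A + I)^(k+1))).
For λ = 5: rank(A - 5I) = 3, and the largest Jordan block has size 1 (the smallest k with rank((A - 5I)^k) = rank((A - 5I)^(k+1))).

So m_A(x) = (x - 5)(x + 1)^3.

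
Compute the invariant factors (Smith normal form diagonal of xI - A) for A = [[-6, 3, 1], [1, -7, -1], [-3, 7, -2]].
The Jordan structure of A has elementary divisors (x + 5)^3. Arranging the block sizes at each eigenvalue in decreasing order and taking row products gives the invariant factors.

Invariant factors (smallest first, each dividing the next): (x + 5)^3.

Check: the last factor (x + 5)^3 is the minimal polynomial, and the product (x + 5)^3 is the characteristic polynomial.

(x + 5)^3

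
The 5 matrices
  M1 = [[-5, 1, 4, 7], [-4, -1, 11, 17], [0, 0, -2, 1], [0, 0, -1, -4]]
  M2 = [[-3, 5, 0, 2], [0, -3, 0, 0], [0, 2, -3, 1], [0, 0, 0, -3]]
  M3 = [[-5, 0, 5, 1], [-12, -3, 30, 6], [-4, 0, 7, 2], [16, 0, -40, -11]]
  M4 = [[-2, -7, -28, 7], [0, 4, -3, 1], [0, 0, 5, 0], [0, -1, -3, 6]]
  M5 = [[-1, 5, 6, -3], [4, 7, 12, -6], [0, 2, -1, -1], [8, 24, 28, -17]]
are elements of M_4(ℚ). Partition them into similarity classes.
3 classes: {M1, M2, M5}, {M3}, {M4}

Characteristic polynomials: χ_{M1} = (x + 3)^4, χ_{M2} = (x + 3)^4, χ_{M3} = (x + 3)^4, χ_{M4} = (x - 5)^3(x + 2), χ_{M5} = (x + 3)^4.

{M1, M2, M5}: invariant factors (x + 3)^2, (x + 3)^2.

{M3}: invariant factors x + 3, x + 3, (x + 3)^2.

{M4}: invariant factors x - 5, (x - 5)^2(x + 2).

Matrices are similar if and only if their invariant-factor lists agree; the partition into similarity classes is {M1, M2, M5}, {M3}, {M4}.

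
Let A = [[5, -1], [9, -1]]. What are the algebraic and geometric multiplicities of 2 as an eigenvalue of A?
algebraic multiplicity 2, geometric multiplicity 1

The characteristic polynomial is (x - 2)^2, so the factor x - 2 appears with exponent 2: the algebraic multiplicity is 2.

rank(A - 2I) = 1, so the eigenspace has dimension 2 - 1 = 1: the geometric multiplicity is 1.

Since 1 < 2, A is not diagonalizable.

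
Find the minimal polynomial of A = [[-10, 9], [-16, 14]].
The characteristic polynomial factors as (x - 2)^2. The minimal polynomial is ∏(x - λ)^{k_λ} where k_λ is the size of the largest Jordan block at λ.

For λ = 2: rank(A - 2I) = 1, and the largest Jordan block has size 2 (the smallest k with rank((A - 2I)^k) = rank((A - 2I)^(k+1))).

So m_A(x) = (x - 2)^2.

m_A(x) = (x - 2)^2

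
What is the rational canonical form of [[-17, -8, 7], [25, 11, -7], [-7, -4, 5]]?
The invariant factors of A (the non-unit diagonal entries of the Smith normal form of xI - A over ℚ[x]) are (x + 2)(x^2 - x + 6), each dividing the next. The characteristic polynomial is their product, (x + 2)(x^2 - x + 6).

The rational canonical form is the block-diagonal matrix of companion matrices C(f_i):
R = [[0, 0, -12], [1, 0, -4], [0, 1, -1]].

Note the characteristic polynomial does not split into linear factors over ℚ, so A has no Jordan form over ℚ; the rational canonical form exists over any field.

R = [[0, 0, -12], [1, 0, -4], [0, 1, -1]]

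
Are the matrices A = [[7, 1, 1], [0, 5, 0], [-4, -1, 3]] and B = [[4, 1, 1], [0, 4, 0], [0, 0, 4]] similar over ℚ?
trace(A) = 15 but trace(B) = 12. The trace is a similarity invariant, so A and B are not similar.

No.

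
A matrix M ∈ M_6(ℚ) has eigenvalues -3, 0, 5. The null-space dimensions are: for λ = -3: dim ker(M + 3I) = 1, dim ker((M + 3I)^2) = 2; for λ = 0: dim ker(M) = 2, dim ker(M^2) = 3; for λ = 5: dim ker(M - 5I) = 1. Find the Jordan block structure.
Jordan blocks: (-3, 2), (0, 2), (0, 1), (5, 1)

λ = -3: successive nullity increments [1, 1] count blocks of size ≥ k; block sizes are [2].
λ = 0: successive nullity increments [2, 1] count blocks of size ≥ k; block sizes are [2, 1].
λ = 5: successive nullity increments [1] count blocks of size ≥ k; block sizes are [1].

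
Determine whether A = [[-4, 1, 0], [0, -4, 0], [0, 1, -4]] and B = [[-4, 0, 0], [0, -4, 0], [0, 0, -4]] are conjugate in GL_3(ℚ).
Both have characteristic polynomial (x + 4)^3, but the minimal polynomial of A is (x + 4)^2 while the minimal polynomial of B is x + 4. The minimal polynomial is a similarity invariant, so A and B are not similar.

No.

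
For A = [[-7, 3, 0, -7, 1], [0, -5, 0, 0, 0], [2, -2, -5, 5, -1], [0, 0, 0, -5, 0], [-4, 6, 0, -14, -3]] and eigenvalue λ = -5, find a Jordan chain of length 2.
We seek v_1 ∈ ker((A + 5I)^2) \ ker(A + 5I), then set v_{i+1} = (A + 5I) v_i.

One such chain is v_1 = [[1, 1, -2, 0, 0]]^T, v_2 = [[1, 0, 0, 0, 2]]^T. Check: (A + 5I) v_2 = [[0, 0, 0, 0, 0]]^T = 0.

v_1 = [[1, 1, -2, 0, 0]]^T, v_2 = [[1, 0, 0, 0, 2]]^T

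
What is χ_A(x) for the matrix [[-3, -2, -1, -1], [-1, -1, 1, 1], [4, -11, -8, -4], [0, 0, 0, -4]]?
xI - A = [[x + 3, 2, 1, 1], [1, x + 1, -1, -1], [-4, 11, x + 8, 4], [0, 0, 0, x + 4]].

Expanding det(xI - A) along the first row:
det(xI - A) = + (x + 3)·det([[x + 1, -1, -1], [11, x + 8, 4], [0, 0, x + 4]]) - (2)·det([[1, -1, -1], [-4, x + 8, 4], [0, 0, x + 4]]) + (1)·det([[1, x + 1, -1], [-4, 11, 4], [0, 0, x + 4]]) - (1)·det([[1, x + 1, -1], [-4, 11, x + 8], [0, 0, 0]]).

Evaluating gives χ_A(x) = x^4 + 16x^3 + 96x^2 + 256x + 256 = (x + 4)^4.

χ_A(x) = (x + 4)^4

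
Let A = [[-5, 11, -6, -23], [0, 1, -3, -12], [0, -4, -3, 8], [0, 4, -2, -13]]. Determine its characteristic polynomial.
χ_A(x) = (x + 5)^4

xI - A = [[x + 5, -11, 6, 23], [0, x - 1, 3, 12], [0, 4, x + 3, -8], [0, -4, 2, x + 13]].

Expanding det(xI - A) along the first row:
det(xI - A) = + (x + 5)·det([[x - 1, 3, 12], [4, x + 3, -8], [-4, 2, x + 13]]) - (-11)·det([[0, 3, 12], [0, x + 3, -8], [0, 2, x + 13]]) + (6)·det([[0, x - 1, 12], [0, 4, -8], [0, -4, x + 13]]) - (23)·det([[0, x - 1, 3], [0, 4, x + 3], [0, -4, 2]]).

Evaluating gives χ_A(x) = x^4 + 20x^3 + 150x^2 + 500x + 625 = (x + 5)^4.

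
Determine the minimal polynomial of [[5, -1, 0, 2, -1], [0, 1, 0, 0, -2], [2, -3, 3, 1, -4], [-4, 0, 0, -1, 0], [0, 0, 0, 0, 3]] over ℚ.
m_A(x) = (x - 3)^2(x - 1)^2

The characteristic polynomial factors as (x - 3)^3(x - 1)^2. The minimal polynomial is ∏(x - λ)^{k_λ} where k_λ is the size of the largest Jordan block at λ.

For λ = 1: rank(A - I) = 4, and the largest Jordan block has size 2 (the smallest k with rank((A - I)^k) = rank((A - I)^(k+1))).
For λ = 3: rank(A - 3I) = 3, and the largest Jordan block has size 2 (the smallest k with rank((A - 3I)^k) = rank((A - 3I)^(k+1))).

So m_A(x) = (x - 3)^2(x - 1)^2.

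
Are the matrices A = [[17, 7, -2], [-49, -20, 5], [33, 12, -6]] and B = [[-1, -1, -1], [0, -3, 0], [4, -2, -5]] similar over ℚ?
Both have characteristic polynomial (x + 3)^3, but the minimal polynomial of A is (x + 3)^3 while the minimal polynomial of B is (x + 3)^2. The minimal polynomial is a similarity invariant, so A and B are not similar.

No.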